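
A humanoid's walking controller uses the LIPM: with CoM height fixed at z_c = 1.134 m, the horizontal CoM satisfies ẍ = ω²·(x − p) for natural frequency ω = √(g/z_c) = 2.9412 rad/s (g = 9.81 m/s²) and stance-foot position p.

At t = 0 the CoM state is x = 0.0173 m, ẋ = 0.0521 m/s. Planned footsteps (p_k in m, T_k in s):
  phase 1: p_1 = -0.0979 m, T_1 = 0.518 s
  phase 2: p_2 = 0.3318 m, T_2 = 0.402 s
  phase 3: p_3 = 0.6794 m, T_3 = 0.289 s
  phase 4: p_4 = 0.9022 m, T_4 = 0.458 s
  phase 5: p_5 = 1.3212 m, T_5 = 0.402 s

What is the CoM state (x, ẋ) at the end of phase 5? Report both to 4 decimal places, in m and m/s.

phase 1: p=-0.0979, T=0.518, ωT=1.523542, cosh=2.403193, sinh=2.185254; start (x,ẋ)=(0.017300, 0.052100) → end (x,ẋ)=(0.217657, 0.865628)
phase 2: p=0.3318, T=0.402, ωT=1.182362, cosh=1.784313, sinh=1.477759; start (x,ẋ)=(0.217657, 0.865628) → end (x,ẋ)=(0.563054, 1.048442)
phase 3: p=0.6794, T=0.289, ωT=0.850007, cosh=1.383537, sinh=0.956125; start (x,ẋ)=(0.563054, 1.048442) → end (x,ẋ)=(0.859259, 1.123376)
phase 4: p=0.9022, T=0.458, ωT=1.347070, cosh=2.053070, sinh=1.793069; start (x,ẋ)=(0.859259, 1.123376) → end (x,ẋ)=(1.498891, 2.079905)
phase 5: p=1.3212, T=0.402, ωT=1.182362, cosh=1.784313, sinh=1.477759; start (x,ẋ)=(1.498891, 2.079905) → end (x,ẋ)=(2.683272, 4.483516)

x = 2.6833, ẋ = 4.4835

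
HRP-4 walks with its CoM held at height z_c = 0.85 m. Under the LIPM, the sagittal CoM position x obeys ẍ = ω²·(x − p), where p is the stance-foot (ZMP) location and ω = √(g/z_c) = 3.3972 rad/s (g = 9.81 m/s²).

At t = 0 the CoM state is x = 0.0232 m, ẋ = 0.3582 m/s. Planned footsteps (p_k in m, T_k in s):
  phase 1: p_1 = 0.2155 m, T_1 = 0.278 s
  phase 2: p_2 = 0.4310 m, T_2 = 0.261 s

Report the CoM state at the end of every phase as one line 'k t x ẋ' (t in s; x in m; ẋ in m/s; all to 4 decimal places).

phase 1: p=0.2155, T=0.278, ωT=0.944422, cosh=1.480115, sinh=1.091211; start (x,ẋ)=(0.023200, 0.358200) → end (x,ẋ)=(0.045931, -0.182691)
phase 2: p=0.4310, T=0.261, ωT=0.886669, cosh=1.419529, sinh=1.007503; start (x,ẋ)=(0.045931, -0.182691) → end (x,ẋ)=(-0.169797, -1.577307)

1 0.2780 0.0459 -0.1827
2 0.5390 -0.1698 -1.5773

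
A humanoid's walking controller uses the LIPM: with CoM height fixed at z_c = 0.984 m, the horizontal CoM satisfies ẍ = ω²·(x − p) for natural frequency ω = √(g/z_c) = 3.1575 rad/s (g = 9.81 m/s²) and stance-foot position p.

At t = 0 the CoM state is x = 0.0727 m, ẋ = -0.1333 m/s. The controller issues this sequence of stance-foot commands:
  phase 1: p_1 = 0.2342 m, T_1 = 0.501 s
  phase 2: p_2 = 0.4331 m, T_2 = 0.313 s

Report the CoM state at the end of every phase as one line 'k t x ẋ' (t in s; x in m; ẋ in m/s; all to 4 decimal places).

phase 1: p=0.2342, T=0.501, ωT=1.581908, cosh=2.534904, sinh=2.329321; start (x,ẋ)=(0.072700, -0.133300) → end (x,ẋ)=(-0.273524, -1.525708)
phase 2: p=0.4331, T=0.313, ωT=0.988298, cosh=1.529433, sinh=1.157223; start (x,ẋ)=(-0.273524, -1.525708) → end (x,ẋ)=(-1.206806, -4.915425)

1 0.5010 -0.2735 -1.5257
2 0.8140 -1.2068 -4.9154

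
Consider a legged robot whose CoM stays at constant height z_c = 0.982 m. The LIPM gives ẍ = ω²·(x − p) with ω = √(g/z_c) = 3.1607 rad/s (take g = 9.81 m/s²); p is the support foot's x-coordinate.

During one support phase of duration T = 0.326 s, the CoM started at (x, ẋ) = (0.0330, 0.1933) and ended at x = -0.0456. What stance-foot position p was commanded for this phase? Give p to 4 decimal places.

p = 0.2977

ωT = 3.1607·0.326 = 1.030388; cosh(ωT) = 1.579511, sinh(ωT) = 1.222643
x(T) = p + (x₀−p)·cosh(ωT) + (ẋ₀/ω)·sinh(ωT) ⇒ p·(1 − cosh) = x(T) − x₀·cosh − (ẋ₀/ω)·sinh
numerator   = -0.0456 − (0.0330)·1.579511 − (0.1933/3.1607)·1.222643 = -0.172497
denominator = 1 − 1.579511 = -0.579511
p = -0.172497 / -0.579511 = 0.2977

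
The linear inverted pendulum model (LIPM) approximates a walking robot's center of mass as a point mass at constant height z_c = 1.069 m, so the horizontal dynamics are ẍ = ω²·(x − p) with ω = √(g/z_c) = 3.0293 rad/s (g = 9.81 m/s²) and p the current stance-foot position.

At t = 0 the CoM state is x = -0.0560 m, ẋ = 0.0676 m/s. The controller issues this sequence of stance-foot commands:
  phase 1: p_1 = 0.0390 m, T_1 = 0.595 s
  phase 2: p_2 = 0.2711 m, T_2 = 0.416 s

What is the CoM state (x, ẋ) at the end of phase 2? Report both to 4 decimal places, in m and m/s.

phase 1: p=0.0390, T=0.595, ωT=1.802434, cosh=3.114642, sinh=2.949745; start (x,ẋ)=(-0.056000, 0.067600) → end (x,ẋ)=(-0.191066, -0.638338)
phase 2: p=0.2711, T=0.416, ωT=1.260189, cosh=1.904844, sinh=1.621243; start (x,ẋ)=(-0.191066, -0.638338) → end (x,ẋ)=(-0.950885, -3.485741)

x = -0.9509, ẋ = -3.4857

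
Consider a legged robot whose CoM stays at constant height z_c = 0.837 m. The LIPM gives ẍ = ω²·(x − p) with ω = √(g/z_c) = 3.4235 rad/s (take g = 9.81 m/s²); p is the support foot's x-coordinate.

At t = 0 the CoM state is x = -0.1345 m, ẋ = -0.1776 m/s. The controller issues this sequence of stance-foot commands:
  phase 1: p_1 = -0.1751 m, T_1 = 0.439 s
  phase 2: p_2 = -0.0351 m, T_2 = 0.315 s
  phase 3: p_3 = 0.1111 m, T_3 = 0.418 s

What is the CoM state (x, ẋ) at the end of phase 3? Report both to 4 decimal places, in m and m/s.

x = -1.3895, ẋ = -4.9845

phase 1: p=-0.1751, T=0.439, ωT=1.502916, cosh=2.358630, sinh=2.136149; start (x,ẋ)=(-0.134500, -0.177600) → end (x,ẋ)=(-0.190156, -0.121980)
phase 2: p=-0.0351, T=0.315, ωT=1.078403, cosh=1.640059, sinh=1.299920; start (x,ẋ)=(-0.190156, -0.121980) → end (x,ẋ)=(-0.335718, -0.890098)
phase 3: p=0.1111, T=0.418, ωT=1.431023, cosh=2.211020, sinh=1.971956; start (x,ẋ)=(-0.335718, -0.890098) → end (x,ẋ)=(-1.389524, -4.984487)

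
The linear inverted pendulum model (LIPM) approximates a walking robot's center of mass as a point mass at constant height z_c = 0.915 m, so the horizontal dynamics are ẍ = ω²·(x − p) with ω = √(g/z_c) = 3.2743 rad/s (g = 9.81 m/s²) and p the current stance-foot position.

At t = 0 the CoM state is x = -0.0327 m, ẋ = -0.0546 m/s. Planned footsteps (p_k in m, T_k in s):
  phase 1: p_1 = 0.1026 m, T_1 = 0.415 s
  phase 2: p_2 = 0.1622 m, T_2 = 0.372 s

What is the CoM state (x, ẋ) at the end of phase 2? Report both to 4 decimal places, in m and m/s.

x = -0.9516, ẋ = -3.5595

phase 1: p=0.1026, T=0.415, ωT=1.358834, cosh=2.074308, sinh=1.817347; start (x,ẋ)=(-0.032700, -0.054600) → end (x,ẋ)=(-0.208359, -0.918365)
phase 2: p=0.1622, T=0.372, ωT=1.218040, cosh=1.838182, sinh=1.542372; start (x,ẋ)=(-0.208359, -0.918365) → end (x,ẋ)=(-0.951554, -3.559514)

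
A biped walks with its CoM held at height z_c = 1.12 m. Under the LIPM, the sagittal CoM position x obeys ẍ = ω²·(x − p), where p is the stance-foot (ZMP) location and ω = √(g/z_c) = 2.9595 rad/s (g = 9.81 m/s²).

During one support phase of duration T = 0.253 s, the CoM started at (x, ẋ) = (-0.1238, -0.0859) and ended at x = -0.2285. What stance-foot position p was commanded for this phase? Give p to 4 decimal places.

ωT = 2.9595·0.253 = 0.748753; cosh(ωT) = 1.293659, sinh(ωT) = 0.820704
x(T) = p + (x₀−p)·cosh(ωT) + (ẋ₀/ω)·sinh(ωT) ⇒ p·(1 − cosh) = x(T) − x₀·cosh − (ẋ₀/ω)·sinh
numerator   = -0.2285 − (-0.1238)·1.293659 − (-0.0859/2.9595)·0.820704 = -0.044524
denominator = 1 − 1.293659 = -0.293659
p = -0.044524 / -0.293659 = 0.1516

p = 0.1516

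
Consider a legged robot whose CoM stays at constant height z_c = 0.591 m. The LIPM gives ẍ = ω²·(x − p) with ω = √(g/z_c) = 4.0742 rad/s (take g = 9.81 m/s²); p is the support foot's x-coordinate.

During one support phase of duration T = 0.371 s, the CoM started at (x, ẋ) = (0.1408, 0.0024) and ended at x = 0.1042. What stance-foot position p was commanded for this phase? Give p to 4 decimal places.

ωT = 4.0742·0.371 = 1.511528; cosh(ωT) = 2.377113, sinh(ωT) = 2.156541
x(T) = p + (x₀−p)·cosh(ωT) + (ẋ₀/ω)·sinh(ωT) ⇒ p·(1 − cosh) = x(T) − x₀·cosh − (ẋ₀/ω)·sinh
numerator   = 0.1042 − (0.1408)·2.377113 − (0.0024/4.0742)·2.156541 = -0.231768
denominator = 1 − 2.377113 = -1.377113
p = -0.231768 / -1.377113 = 0.1683

p = 0.1683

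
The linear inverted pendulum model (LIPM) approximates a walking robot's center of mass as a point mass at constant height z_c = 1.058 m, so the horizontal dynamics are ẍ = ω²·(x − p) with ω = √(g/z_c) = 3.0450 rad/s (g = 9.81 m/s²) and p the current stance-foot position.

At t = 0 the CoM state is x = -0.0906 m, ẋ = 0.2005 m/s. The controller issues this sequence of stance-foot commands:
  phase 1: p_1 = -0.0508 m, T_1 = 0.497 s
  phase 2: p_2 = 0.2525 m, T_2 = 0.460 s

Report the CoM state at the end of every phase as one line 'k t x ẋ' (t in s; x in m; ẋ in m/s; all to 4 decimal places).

1 0.4970 -0.0033 0.2155
2 0.9570 -0.1631 -1.0205

phase 1: p=-0.0508, T=0.497, ωT=1.513365, cosh=2.381078, sinh=2.160911; start (x,ẋ)=(-0.090600, 0.200500) → end (x,ẋ)=(-0.003280, 0.215523)
phase 2: p=0.2525, T=0.460, ωT=1.400700, cosh=2.152232, sinh=1.905808; start (x,ẋ)=(-0.003280, 0.215523) → end (x,ẋ)=(-0.163107, -1.020484)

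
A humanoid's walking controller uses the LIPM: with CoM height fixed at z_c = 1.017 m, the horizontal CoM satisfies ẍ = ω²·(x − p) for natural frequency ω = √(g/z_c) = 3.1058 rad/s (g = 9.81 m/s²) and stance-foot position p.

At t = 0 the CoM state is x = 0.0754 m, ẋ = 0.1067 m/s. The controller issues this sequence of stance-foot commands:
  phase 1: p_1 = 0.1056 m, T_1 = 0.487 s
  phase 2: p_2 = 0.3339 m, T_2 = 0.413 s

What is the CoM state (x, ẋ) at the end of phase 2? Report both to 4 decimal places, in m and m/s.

phase 1: p=0.1056, T=0.487, ωT=1.512525, cosh=2.379263, sinh=2.158910; start (x,ẋ)=(0.075400, 0.106700) → end (x,ẋ)=(0.107916, 0.051372)
phase 2: p=0.3339, T=0.413, ωT=1.282695, cosh=1.941818, sinh=1.664529; start (x,ẋ)=(0.107916, 0.051372) → end (x,ẋ)=(-0.077388, -1.068514)

x = -0.0774, ẋ = -1.0685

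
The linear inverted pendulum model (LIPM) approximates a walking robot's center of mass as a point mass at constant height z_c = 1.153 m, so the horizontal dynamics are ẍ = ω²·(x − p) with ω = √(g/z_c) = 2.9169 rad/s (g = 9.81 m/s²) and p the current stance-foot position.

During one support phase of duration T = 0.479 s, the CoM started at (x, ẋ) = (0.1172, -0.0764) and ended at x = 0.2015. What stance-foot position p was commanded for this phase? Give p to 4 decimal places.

p = 0.0002

ωT = 2.9169·0.479 = 1.397195; cosh(ωT) = 2.145566, sinh(ωT) = 1.898276
x(T) = p + (x₀−p)·cosh(ωT) + (ẋ₀/ω)·sinh(ωT) ⇒ p·(1 − cosh) = x(T) − x₀·cosh − (ẋ₀/ω)·sinh
numerator   = 0.2015 − (0.1172)·2.145566 − (-0.0764/2.9169)·1.898276 = -0.000240
denominator = 1 − 2.145566 = -1.145566
p = -0.000240 / -1.145566 = 0.0002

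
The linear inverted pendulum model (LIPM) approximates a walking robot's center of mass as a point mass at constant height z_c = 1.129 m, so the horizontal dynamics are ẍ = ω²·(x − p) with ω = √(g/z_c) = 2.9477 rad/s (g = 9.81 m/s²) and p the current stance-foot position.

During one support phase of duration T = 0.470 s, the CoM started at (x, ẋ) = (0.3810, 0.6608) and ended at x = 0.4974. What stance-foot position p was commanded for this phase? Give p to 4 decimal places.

ωT = 2.9477·0.470 = 1.385419; cosh(ωT) = 2.123360, sinh(ωT) = 1.873141
x(T) = p + (x₀−p)·cosh(ωT) + (ẋ₀/ω)·sinh(ωT) ⇒ p·(1 − cosh) = x(T) − x₀·cosh − (ẋ₀/ω)·sinh
numerator   = 0.4974 − (0.3810)·2.123360 − (0.6608/2.9477)·1.873141 = -0.731511
denominator = 1 − 2.123360 = -1.123360
p = -0.731511 / -1.123360 = 0.6512

p = 0.6512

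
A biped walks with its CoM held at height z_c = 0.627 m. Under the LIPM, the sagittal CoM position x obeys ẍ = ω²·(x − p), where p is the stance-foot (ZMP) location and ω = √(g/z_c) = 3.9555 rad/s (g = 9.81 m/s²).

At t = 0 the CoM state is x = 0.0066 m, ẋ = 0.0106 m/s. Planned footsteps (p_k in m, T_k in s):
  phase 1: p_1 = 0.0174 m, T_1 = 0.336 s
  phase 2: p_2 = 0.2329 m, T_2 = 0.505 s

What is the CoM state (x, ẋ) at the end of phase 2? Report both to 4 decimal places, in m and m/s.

x = -0.6892, ẋ = -3.5298

phase 1: p=0.0174, T=0.336, ωT=1.329048, cosh=2.021087, sinh=1.756358; start (x,ẋ)=(0.006600, 0.010600) → end (x,ẋ)=(0.000279, -0.053607)
phase 2: p=0.2329, T=0.505, ωT=1.997527, cosh=3.753240, sinh=3.617569; start (x,ẋ)=(0.000279, -0.053607) → end (x,ẋ)=(-0.689210, -3.529843)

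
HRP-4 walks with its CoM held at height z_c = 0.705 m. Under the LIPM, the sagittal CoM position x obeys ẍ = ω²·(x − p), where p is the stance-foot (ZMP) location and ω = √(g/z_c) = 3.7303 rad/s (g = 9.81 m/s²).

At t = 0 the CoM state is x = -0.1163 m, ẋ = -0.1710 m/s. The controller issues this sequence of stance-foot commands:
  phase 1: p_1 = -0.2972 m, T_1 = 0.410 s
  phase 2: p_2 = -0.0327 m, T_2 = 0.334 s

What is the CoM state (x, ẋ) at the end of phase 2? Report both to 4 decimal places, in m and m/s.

phase 1: p=-0.2972, T=0.410, ωT=1.529423, cosh=2.416087, sinh=2.199426; start (x,ẋ)=(-0.116300, -0.171000) → end (x,ẋ)=(0.039047, 1.071047)
phase 2: p=-0.0327, T=0.334, ωT=1.245920, cosh=1.881904, sinh=1.594228; start (x,ẋ)=(0.039047, 1.071047) → end (x,ẋ)=(0.560056, 2.442281)

x = 0.5601, ẋ = 2.4423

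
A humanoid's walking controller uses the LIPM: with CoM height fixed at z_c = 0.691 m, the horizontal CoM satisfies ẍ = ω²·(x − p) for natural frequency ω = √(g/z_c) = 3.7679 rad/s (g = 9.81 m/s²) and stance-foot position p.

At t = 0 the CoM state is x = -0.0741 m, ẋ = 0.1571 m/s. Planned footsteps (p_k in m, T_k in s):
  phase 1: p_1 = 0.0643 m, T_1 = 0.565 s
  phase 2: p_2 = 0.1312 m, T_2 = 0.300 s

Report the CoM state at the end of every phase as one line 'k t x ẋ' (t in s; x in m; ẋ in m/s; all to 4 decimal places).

1 0.5650 -0.3528 -1.4910
2 0.8650 -1.2453 -5.0789

phase 1: p=0.0643, T=0.565, ωT=2.128864, cosh=4.262141, sinh=4.143168; start (x,ẋ)=(-0.074100, 0.157100) → end (x,ẋ)=(-0.352834, -1.490986)
phase 2: p=0.1312, T=0.300, ωT=1.130370, cosh=1.709858, sinh=1.386944; start (x,ẋ)=(-0.352834, -1.490986) → end (x,ẋ)=(-1.245253, -5.078870)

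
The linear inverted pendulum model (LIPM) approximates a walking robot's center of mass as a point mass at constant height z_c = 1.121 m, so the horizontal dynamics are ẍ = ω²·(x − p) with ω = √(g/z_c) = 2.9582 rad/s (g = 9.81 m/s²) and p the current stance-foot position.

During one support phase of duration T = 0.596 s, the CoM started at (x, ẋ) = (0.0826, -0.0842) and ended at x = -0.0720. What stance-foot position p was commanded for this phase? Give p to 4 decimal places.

ωT = 2.9582·0.596 = 1.763087; cosh(ωT) = 3.000962, sinh(ωT) = 2.829447
x(T) = p + (x₀−p)·cosh(ωT) + (ẋ₀/ω)·sinh(ωT) ⇒ p·(1 − cosh) = x(T) − x₀·cosh − (ẋ₀/ω)·sinh
numerator   = -0.0720 − (0.0826)·3.000962 − (-0.0842/2.9582)·2.829447 = -0.239344
denominator = 1 − 3.000962 = -2.000962
p = -0.239344 / -2.000962 = 0.1196

p = 0.1196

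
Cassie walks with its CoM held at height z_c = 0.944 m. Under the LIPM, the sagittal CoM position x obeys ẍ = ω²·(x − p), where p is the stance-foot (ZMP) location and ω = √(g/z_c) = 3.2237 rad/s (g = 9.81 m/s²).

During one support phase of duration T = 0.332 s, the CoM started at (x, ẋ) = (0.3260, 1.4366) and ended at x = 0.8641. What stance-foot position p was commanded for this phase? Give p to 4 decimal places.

p = 0.3820

ωT = 3.2237·0.332 = 1.070268; cosh(ωT) = 1.629539, sinh(ωT) = 1.286623
x(T) = p + (x₀−p)·cosh(ωT) + (ẋ₀/ω)·sinh(ωT) ⇒ p·(1 − cosh) = x(T) − x₀·cosh − (ẋ₀/ω)·sinh
numerator   = 0.8641 − (0.3260)·1.629539 − (1.4366/3.2237)·1.286623 = -0.240497
denominator = 1 − 1.629539 = -0.629539
p = -0.240497 / -0.629539 = 0.3820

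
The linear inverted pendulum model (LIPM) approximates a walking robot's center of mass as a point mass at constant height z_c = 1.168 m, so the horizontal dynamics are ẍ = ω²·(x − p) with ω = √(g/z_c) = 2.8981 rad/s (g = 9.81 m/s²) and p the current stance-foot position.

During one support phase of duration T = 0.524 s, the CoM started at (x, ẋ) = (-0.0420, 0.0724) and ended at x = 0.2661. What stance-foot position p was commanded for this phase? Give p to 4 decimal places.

p = -0.2243

ωT = 2.8981·0.524 = 1.518604; cosh(ωT) = 2.392433, sinh(ωT) = 2.173416
x(T) = p + (x₀−p)·cosh(ωT) + (ẋ₀/ω)·sinh(ωT) ⇒ p·(1 − cosh) = x(T) − x₀·cosh − (ẋ₀/ω)·sinh
numerator   = 0.2661 − (-0.0420)·2.392433 − (0.0724/2.8981)·2.173416 = 0.312286
denominator = 1 − 2.392433 = -1.392433
p = 0.312286 / -1.392433 = -0.2243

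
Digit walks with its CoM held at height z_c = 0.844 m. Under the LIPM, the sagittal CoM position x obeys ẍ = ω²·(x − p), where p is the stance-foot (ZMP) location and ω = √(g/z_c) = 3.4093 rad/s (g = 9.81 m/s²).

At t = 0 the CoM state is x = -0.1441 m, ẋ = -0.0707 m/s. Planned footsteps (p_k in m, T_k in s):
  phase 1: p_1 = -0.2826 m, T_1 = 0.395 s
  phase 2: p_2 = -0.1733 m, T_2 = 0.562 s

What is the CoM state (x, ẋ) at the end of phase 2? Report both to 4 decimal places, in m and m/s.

x = 0.9884, ẋ = 3.9946

phase 1: p=-0.2826, T=0.395, ωT=1.346674, cosh=2.052360, sinh=1.792256; start (x,ẋ)=(-0.144100, -0.070700) → end (x,ẋ)=(-0.035515, 0.701180)
phase 2: p=-0.1733, T=0.562, ωT=1.916027, cosh=3.470550, sinh=3.323360; start (x,ẋ)=(-0.035515, 0.701180) → end (x,ẋ)=(0.988395, 3.994630)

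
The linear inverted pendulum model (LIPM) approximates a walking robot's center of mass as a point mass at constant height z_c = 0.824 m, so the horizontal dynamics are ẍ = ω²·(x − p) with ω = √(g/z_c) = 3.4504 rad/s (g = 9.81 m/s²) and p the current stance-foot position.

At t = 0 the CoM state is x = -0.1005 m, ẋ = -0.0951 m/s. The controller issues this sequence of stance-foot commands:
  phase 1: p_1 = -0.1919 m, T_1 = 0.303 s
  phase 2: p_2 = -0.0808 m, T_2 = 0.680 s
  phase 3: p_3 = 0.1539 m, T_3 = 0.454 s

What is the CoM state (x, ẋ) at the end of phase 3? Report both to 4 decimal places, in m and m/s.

phase 1: p=-0.1919, T=0.303, ωT=1.045471, cosh=1.598132, sinh=1.246606; start (x,ẋ)=(-0.100500, -0.095100) → end (x,ẋ)=(-0.080190, 0.241156)
phase 2: p=-0.0808, T=0.680, ωT=2.346272, cosh=5.271139, sinh=5.175413; start (x,ẋ)=(-0.080190, 0.241156) → end (x,ẋ)=(0.284137, 1.282063)
phase 3: p=0.1539, T=0.454, ωT=1.566482, cosh=2.499272, sinh=2.290494; start (x,ẋ)=(0.284137, 1.282063) → end (x,ẋ)=(1.330476, 4.233505)

x = 1.3305, ẋ = 4.2335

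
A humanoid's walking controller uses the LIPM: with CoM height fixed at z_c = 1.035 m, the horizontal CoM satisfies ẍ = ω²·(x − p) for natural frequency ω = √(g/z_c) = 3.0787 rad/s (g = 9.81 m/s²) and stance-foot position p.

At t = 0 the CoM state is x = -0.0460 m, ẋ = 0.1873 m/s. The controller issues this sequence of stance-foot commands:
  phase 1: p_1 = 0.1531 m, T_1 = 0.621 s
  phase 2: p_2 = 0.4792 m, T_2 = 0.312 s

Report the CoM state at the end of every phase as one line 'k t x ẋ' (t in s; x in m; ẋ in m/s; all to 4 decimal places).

1 0.6210 -0.3338 -1.3808
2 0.9330 -1.2389 -4.8599

phase 1: p=0.1531, T=0.621, ωT=1.911873, cosh=3.456775, sinh=3.308972; start (x,ẋ)=(-0.046000, 0.187300) → end (x,ẋ)=(-0.333835, -1.380844)
phase 2: p=0.4792, T=0.312, ωT=0.960554, cosh=1.497913, sinh=1.115232; start (x,ẋ)=(-0.333835, -1.380844) → end (x,ẋ)=(-1.238854, -4.859910)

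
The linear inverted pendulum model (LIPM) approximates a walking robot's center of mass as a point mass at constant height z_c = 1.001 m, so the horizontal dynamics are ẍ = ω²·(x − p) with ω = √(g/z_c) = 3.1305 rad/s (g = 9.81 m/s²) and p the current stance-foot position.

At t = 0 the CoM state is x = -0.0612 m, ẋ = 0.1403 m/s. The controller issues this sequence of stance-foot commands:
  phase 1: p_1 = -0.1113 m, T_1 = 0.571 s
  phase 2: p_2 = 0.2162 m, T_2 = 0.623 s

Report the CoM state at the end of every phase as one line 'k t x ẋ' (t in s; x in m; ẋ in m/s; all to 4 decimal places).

1 0.5710 0.1727 0.8863
2 1.1940 1.0352 2.7094

phase 1: p=-0.1113, T=0.571, ωT=1.787515, cosh=3.070983, sinh=2.903607; start (x,ẋ)=(-0.061200, 0.140300) → end (x,ẋ)=(0.172688, 0.886255)
phase 2: p=0.2162, T=0.623, ωT=1.950302, cosh=3.586519, sinh=3.444288; start (x,ẋ)=(0.172688, 0.886255) → end (x,ẋ)=(1.035231, 2.709404)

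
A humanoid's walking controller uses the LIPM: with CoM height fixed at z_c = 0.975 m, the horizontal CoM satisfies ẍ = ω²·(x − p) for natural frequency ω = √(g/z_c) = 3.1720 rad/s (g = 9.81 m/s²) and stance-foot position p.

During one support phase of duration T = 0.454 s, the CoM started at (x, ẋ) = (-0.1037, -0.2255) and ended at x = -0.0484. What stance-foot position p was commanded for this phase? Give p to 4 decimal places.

p = -0.2639

ωT = 3.1720·0.454 = 1.440088; cosh(ωT) = 2.228987, sinh(ωT) = 1.992080
x(T) = p + (x₀−p)·cosh(ωT) + (ẋ₀/ω)·sinh(ωT) ⇒ p·(1 − cosh) = x(T) − x₀·cosh − (ẋ₀/ω)·sinh
numerator   = -0.0484 − (-0.1037)·2.228987 − (-0.2255/3.1720)·1.992080 = 0.324365
denominator = 1 − 2.228987 = -1.228987
p = 0.324365 / -1.228987 = -0.2639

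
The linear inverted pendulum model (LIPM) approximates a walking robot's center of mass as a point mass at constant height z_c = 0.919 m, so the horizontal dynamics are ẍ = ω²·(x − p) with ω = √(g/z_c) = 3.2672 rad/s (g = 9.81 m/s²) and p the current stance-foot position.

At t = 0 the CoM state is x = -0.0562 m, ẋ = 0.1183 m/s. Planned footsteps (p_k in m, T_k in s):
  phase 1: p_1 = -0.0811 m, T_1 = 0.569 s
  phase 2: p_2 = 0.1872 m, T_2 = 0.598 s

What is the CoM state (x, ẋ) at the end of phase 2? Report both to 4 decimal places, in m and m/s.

x = 0.6050, ẋ = 1.4902

phase 1: p=-0.0811, T=0.569, ωT=1.859037, cosh=3.286688, sinh=3.130865; start (x,ẋ)=(-0.056200, 0.118300) → end (x,ẋ)=(0.114102, 0.643521)
phase 2: p=0.1872, T=0.598, ωT=1.953786, cosh=3.598541, sinh=3.456805; start (x,ẋ)=(0.114102, 0.643521) → end (x,ẋ)=(0.605021, 1.490164)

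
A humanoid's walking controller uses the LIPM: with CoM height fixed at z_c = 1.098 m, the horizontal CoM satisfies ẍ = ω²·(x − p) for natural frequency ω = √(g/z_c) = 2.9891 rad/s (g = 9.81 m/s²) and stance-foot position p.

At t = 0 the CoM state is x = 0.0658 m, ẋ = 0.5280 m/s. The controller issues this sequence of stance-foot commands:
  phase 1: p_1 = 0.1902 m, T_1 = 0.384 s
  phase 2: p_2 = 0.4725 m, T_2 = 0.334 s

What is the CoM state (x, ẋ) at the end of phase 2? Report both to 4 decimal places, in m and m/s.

x = 0.2432, ẋ = -0.2692

phase 1: p=0.1902, T=0.384, ωT=1.147814, cosh=1.734314, sinh=1.416984; start (x,ẋ)=(0.065800, 0.528000) → end (x,ẋ)=(0.224750, 0.388821)
phase 2: p=0.4725, T=0.334, ωT=0.998359, cosh=1.541155, sinh=1.172671; start (x,ẋ)=(0.224750, 0.388821) → end (x,ẋ)=(0.243219, -0.269189)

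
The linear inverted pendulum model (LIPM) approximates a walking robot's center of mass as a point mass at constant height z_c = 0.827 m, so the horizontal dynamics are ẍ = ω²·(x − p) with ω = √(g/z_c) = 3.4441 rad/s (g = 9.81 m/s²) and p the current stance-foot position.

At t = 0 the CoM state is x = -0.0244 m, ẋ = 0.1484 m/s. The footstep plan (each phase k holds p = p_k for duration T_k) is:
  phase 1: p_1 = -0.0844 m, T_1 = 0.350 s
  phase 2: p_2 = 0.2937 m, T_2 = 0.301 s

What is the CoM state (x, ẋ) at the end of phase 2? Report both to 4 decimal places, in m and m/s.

phase 1: p=-0.0844, T=0.350, ωT=1.205435, cosh=1.818886, sinh=1.519325; start (x,ẋ)=(-0.024400, 0.148400) → end (x,ẋ)=(0.090198, 0.583885)
phase 2: p=0.2937, T=0.301, ωT=1.036674, cosh=1.587228, sinh=1.232595; start (x,ẋ)=(0.090198, 0.583885) → end (x,ẋ)=(0.179661, 0.062856)

x = 0.1797, ẋ = 0.0629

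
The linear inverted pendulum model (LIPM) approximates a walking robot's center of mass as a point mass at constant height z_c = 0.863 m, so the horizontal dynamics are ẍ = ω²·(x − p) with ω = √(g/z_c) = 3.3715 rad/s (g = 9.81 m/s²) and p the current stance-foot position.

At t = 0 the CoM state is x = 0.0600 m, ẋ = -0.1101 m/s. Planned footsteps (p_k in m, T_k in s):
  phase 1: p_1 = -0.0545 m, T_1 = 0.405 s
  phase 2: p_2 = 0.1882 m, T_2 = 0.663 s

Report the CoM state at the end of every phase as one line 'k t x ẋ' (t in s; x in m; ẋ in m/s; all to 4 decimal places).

phase 1: p=-0.0545, T=0.405, ωT=1.365458, cosh=2.086389, sinh=1.831126; start (x,ẋ)=(0.060000, -0.110100) → end (x,ẋ)=(0.124594, 0.477170)
phase 2: p=0.1882, T=0.663, ωT=2.235305, cosh=4.728144, sinh=4.621184; start (x,ẋ)=(0.124594, 0.477170) → end (x,ẋ)=(0.541501, 1.265131)

1 0.4050 0.1246 0.4772
2 1.0680 0.5415 1.2651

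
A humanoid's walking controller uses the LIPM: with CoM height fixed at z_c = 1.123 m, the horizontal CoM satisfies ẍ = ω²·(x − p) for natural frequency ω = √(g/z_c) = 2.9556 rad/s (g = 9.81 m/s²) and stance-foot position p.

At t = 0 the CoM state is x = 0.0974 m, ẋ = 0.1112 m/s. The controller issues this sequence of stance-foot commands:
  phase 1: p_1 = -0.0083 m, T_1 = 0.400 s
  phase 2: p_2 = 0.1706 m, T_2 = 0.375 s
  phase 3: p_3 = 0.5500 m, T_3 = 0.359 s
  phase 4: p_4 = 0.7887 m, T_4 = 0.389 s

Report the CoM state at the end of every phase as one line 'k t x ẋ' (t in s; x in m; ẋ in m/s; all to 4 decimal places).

phase 1: p=-0.0083, T=0.400, ωT=1.182240, cosh=1.784132, sinh=1.477540; start (x,ẋ)=(0.097400, 0.111200) → end (x,ẋ)=(0.235873, 0.659989)
phase 2: p=0.1706, T=0.375, ωT=1.108350, cosh=1.679730, sinh=1.349626; start (x,ẋ)=(0.235873, 0.659989) → end (x,ẋ)=(0.581614, 1.368974)
phase 3: p=0.5500, T=0.359, ωT=1.061060, cosh=1.617761, sinh=1.271672; start (x,ẋ)=(0.581614, 1.368974) → end (x,ẋ)=(1.190157, 2.333497)
phase 4: p=0.7887, T=0.389, ωT=1.149728, cosh=1.737029, sinh=1.420306; start (x,ẋ)=(1.190157, 2.333497) → end (x,ẋ)=(2.607399, 5.738613)

1 0.4000 0.2359 0.6600
2 0.7750 0.5816 1.3690
3 1.1340 1.1902 2.3335
4 1.5230 2.6074 5.7386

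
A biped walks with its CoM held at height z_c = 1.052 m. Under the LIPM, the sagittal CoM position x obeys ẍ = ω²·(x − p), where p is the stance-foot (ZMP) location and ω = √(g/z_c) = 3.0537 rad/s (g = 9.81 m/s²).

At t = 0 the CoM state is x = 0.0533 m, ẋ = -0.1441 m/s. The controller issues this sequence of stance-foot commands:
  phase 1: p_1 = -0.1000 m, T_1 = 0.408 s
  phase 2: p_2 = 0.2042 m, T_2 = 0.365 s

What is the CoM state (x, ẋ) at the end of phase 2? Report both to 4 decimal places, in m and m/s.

phase 1: p=-0.1000, T=0.408, ωT=1.245910, cosh=1.881887, sinh=1.594208; start (x,ẋ)=(0.053300, -0.144100) → end (x,ẋ)=(0.113265, 0.475120)
phase 2: p=0.2042, T=0.365, ωT=1.114601, cosh=1.688198, sinh=1.360152; start (x,ẋ)=(0.113265, 0.475120) → end (x,ẋ)=(0.262307, 0.424398)

x = 0.2623, ẋ = 0.4244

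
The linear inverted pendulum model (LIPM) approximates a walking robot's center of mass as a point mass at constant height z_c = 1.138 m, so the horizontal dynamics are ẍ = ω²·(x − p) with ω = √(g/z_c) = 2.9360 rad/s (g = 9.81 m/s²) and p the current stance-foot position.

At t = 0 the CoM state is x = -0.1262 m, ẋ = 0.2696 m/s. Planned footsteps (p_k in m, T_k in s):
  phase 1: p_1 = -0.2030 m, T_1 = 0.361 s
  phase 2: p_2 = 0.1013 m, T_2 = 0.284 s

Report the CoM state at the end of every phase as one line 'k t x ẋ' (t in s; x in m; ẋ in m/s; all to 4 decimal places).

phase 1: p=-0.2030, T=0.361, ωT=1.059896, cosh=1.616281, sinh=1.269789; start (x,ẋ)=(-0.126200, 0.269600) → end (x,ẋ)=(0.037730, 0.722068)
phase 2: p=0.1013, T=0.284, ωT=0.833824, cosh=1.368245, sinh=0.933860; start (x,ẋ)=(0.037730, 0.722068) → end (x,ẋ)=(0.243990, 0.813667)

1 0.3610 0.0377 0.7221
2 0.6450 0.2440 0.8137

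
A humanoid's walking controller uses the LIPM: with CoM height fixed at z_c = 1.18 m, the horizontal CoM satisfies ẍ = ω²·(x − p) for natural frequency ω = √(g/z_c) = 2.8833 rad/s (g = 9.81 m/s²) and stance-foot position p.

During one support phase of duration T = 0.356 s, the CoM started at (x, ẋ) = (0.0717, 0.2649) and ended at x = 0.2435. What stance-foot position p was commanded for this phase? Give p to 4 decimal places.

ωT = 2.8833·0.356 = 1.026455; cosh(ωT) = 1.574714, sinh(ωT) = 1.216439
x(T) = p + (x₀−p)·cosh(ωT) + (ẋ₀/ω)·sinh(ωT) ⇒ p·(1 − cosh) = x(T) − x₀·cosh − (ẋ₀/ω)·sinh
numerator   = 0.2435 − (0.0717)·1.574714 − (0.2649/2.8833)·1.216439 = 0.018834
denominator = 1 − 1.574714 = -0.574714
p = 0.018834 / -0.574714 = -0.0328

p = -0.0328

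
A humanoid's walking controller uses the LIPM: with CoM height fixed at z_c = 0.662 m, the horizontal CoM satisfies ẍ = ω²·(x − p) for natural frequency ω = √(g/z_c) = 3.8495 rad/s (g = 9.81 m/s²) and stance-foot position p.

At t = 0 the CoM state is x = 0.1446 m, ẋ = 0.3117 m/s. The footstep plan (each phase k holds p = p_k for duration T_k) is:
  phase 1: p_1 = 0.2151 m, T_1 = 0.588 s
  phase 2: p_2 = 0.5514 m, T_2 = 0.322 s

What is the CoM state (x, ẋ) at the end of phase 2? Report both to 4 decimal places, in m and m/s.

x = 0.0936, ẋ = -1.3701

phase 1: p=0.2151, T=0.588, ωT=2.263506, cosh=4.860366, sinh=4.756381; start (x,ẋ)=(0.144600, 0.311700) → end (x,ẋ)=(0.257576, 0.224143)
phase 2: p=0.5514, T=0.322, ωT=1.239539, cosh=1.871769, sinh=1.582252; start (x,ẋ)=(0.257576, 0.224143) → end (x,ẋ)=(0.093558, -1.370103)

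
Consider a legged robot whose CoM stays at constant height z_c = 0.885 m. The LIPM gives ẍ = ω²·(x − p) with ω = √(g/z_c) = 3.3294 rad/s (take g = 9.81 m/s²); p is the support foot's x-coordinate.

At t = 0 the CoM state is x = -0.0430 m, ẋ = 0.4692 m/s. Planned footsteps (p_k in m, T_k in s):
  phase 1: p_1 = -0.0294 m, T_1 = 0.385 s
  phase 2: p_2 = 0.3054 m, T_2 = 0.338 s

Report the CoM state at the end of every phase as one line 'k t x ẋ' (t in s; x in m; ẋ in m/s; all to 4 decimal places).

1 0.3850 0.1785 0.8351
2 0.7230 0.4351 0.8400

phase 1: p=-0.0294, T=0.385, ωT=1.281819, cosh=1.940360, sinh=1.662828; start (x,ẋ)=(-0.043000, 0.469200) → end (x,ẋ)=(0.178547, 0.835124)
phase 2: p=0.3054, T=0.338, ωT=1.125337, cosh=1.702899, sinh=1.378356; start (x,ẋ)=(0.178547, 0.835124) → end (x,ẋ)=(0.435120, 0.839993)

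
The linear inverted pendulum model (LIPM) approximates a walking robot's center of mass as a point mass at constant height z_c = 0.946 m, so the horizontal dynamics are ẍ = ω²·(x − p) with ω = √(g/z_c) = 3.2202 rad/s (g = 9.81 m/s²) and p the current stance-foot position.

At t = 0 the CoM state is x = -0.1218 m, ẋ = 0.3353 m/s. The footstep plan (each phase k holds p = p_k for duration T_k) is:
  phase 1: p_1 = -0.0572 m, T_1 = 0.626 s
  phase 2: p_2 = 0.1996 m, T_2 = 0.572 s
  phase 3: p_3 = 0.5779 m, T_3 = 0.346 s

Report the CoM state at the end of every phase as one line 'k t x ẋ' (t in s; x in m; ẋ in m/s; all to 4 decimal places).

1 0.6260 0.0799 0.5139
2 1.1980 0.3034 0.4767
3 1.5440 0.3158 -0.3974

phase 1: p=-0.0572, T=0.626, ωT=2.015845, cosh=3.820139, sinh=3.686931; start (x,ẋ)=(-0.121800, 0.335300) → end (x,ẋ)=(0.079917, 0.513919)
phase 2: p=0.1996, T=0.572, ωT=1.841954, cosh=3.233682, sinh=3.075174; start (x,ẋ)=(0.079917, 0.513919) → end (x,ẋ)=(0.303357, 0.476668)
phase 3: p=0.5779, T=0.346, ωT=1.114189, cosh=1.687639, sinh=1.359458; start (x,ẋ)=(0.303357, 0.476668) → end (x,ẋ)=(0.315803, -0.397431)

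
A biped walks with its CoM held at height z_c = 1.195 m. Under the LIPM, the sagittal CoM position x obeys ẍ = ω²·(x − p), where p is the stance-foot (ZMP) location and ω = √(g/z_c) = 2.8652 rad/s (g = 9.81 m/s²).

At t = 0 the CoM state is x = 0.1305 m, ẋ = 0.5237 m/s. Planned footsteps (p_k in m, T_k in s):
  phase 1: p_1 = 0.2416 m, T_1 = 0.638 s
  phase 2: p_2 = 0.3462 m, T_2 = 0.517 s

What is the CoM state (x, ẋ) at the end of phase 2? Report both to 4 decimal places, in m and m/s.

x = 1.0797, ẋ = 2.2005

phase 1: p=0.2416, T=0.638, ωT=1.827998, cosh=3.191076, sinh=3.030341; start (x,ẋ)=(0.130500, 0.523700) → end (x,ẋ)=(0.440956, 0.706537)
phase 2: p=0.3462, T=0.517, ωT=1.481308, cosh=2.313019, sinh=2.085679; start (x,ẋ)=(0.440956, 0.706537) → end (x,ẋ)=(1.079685, 2.200483)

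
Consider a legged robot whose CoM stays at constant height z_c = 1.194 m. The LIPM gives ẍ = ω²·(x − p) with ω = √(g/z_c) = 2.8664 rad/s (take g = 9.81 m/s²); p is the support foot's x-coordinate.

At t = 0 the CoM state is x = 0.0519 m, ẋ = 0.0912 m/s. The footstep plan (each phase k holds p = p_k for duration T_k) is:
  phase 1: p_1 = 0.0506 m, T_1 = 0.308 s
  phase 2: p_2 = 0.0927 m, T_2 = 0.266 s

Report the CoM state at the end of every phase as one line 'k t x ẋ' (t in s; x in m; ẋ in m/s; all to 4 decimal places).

phase 1: p=0.0506, T=0.308, ωT=0.882851, cosh=1.415693, sinh=1.002091; start (x,ẋ)=(0.051900, 0.091200) → end (x,ẋ)=(0.084324, 0.132845)
phase 2: p=0.0927, T=0.266, ωT=0.762462, cosh=1.305032, sinh=0.838516; start (x,ẋ)=(0.084324, 0.132845) → end (x,ẋ)=(0.120630, 0.153235)

1 0.3080 0.0843 0.1328
2 0.5740 0.1206 0.1532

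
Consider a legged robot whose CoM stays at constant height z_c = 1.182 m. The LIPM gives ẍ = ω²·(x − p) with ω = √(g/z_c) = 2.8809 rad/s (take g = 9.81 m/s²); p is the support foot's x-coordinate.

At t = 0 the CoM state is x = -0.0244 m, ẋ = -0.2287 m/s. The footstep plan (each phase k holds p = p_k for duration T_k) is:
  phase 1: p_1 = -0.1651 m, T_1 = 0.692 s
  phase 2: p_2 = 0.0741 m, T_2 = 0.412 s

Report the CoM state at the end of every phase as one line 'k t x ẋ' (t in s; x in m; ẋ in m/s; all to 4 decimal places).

phase 1: p=-0.1651, T=0.692, ωT=1.993583, cosh=3.738999, sinh=3.602792; start (x,ẋ)=(-0.024400, -0.228700) → end (x,ẋ)=(0.074970, 0.605256)
phase 2: p=0.0741, T=0.412, ωT=1.186931, cosh=1.791082, sinh=1.485926; start (x,ẋ)=(0.074970, 0.605256) → end (x,ẋ)=(0.387840, 1.087787)

1 0.6920 0.0750 0.6053
2 1.1040 0.3878 1.0878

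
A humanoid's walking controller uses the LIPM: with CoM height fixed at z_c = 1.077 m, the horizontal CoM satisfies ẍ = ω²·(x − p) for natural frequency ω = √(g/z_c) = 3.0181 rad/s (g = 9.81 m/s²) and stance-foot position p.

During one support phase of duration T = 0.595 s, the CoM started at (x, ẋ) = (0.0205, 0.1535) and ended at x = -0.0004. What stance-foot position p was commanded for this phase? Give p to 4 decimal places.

ωT = 3.0181·0.595 = 1.795770; cosh(ωT) = 3.095054, sinh(ωT) = 2.929054
x(T) = p + (x₀−p)·cosh(ωT) + (ẋ₀/ω)·sinh(ωT) ⇒ p·(1 − cosh) = x(T) − x₀·cosh − (ẋ₀/ω)·sinh
numerator   = -0.0004 − (0.0205)·3.095054 − (0.1535/3.0181)·2.929054 = -0.212820
denominator = 1 − 3.095054 = -2.095054
p = -0.212820 / -2.095054 = 0.1016

p = 0.1016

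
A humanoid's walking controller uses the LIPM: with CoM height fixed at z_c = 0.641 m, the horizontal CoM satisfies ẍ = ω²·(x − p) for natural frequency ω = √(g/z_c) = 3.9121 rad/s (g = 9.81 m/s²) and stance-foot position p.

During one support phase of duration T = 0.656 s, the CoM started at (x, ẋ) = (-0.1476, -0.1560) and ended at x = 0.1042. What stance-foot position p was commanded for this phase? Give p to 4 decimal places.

p = -0.2395

ωT = 3.9121·0.656 = 2.566338; cosh(ωT) = 6.547438, sinh(ωT) = 6.470622
x(T) = p + (x₀−p)·cosh(ωT) + (ẋ₀/ω)·sinh(ωT) ⇒ p·(1 − cosh) = x(T) − x₀·cosh − (ẋ₀/ω)·sinh
numerator   = 0.1042 − (-0.1476)·6.547438 − (-0.1560/3.9121)·6.470622 = 1.328626
denominator = 1 − 6.547438 = -5.547438
p = 1.328626 / -5.547438 = -0.2395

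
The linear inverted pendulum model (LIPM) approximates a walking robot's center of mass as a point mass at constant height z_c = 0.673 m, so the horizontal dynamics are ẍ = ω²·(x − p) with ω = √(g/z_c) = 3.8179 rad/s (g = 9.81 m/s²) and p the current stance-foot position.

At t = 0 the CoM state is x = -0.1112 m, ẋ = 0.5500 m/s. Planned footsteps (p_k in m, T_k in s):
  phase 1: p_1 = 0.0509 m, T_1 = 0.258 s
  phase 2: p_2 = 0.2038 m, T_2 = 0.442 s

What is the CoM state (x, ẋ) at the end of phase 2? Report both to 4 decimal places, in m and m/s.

phase 1: p=0.0509, T=0.258, ωT=0.985018, cosh=1.525647, sinh=1.152214; start (x,ẋ)=(-0.111200, 0.550000) → end (x,ẋ)=(-0.030421, 0.126021)
phase 2: p=0.2038, T=0.442, ωT=1.687512, cosh=2.795496, sinh=2.610517; start (x,ẋ)=(-0.030421, 0.126021) → end (x,ẋ)=(-0.364797, -1.982119)

x = -0.3648, ẋ = -1.9821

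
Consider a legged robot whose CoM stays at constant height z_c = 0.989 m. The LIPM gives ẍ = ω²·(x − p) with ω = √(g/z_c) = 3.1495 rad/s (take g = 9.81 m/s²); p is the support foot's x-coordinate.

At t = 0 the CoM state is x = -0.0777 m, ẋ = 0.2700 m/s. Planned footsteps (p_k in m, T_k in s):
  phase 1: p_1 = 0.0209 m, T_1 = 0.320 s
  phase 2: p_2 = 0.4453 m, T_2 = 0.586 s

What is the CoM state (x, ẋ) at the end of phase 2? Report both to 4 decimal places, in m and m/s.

x = -1.0488, ẋ = -4.4611

phase 1: p=0.0209, T=0.320, ωT=1.007840, cosh=1.552342, sinh=1.187335; start (x,ẋ)=(-0.077700, 0.270000) → end (x,ẋ)=(-0.030373, 0.050416)
phase 2: p=0.4453, T=0.586, ωT=1.845607, cosh=3.244936, sinh=3.087006; start (x,ẋ)=(-0.030373, 0.050416) → end (x,ẋ)=(-1.048813, -4.461147)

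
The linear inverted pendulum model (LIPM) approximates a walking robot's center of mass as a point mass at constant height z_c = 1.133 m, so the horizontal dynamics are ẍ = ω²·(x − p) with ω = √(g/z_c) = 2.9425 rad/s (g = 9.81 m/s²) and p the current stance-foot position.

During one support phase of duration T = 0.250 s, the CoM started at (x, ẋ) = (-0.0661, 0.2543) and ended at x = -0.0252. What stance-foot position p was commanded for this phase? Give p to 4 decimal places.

ωT = 2.9425·0.250 = 0.735625; cosh(ωT) = 1.282996, sinh(ωT) = 0.803790
x(T) = p + (x₀−p)·cosh(ωT) + (ẋ₀/ω)·sinh(ωT) ⇒ p·(1 − cosh) = x(T) − x₀·cosh − (ẋ₀/ω)·sinh
numerator   = -0.0252 − (-0.0661)·1.282996 − (0.2543/2.9425)·0.803790 = -0.009860
denominator = 1 − 1.282996 = -0.282996
p = -0.009860 / -0.282996 = 0.0348

p = 0.0348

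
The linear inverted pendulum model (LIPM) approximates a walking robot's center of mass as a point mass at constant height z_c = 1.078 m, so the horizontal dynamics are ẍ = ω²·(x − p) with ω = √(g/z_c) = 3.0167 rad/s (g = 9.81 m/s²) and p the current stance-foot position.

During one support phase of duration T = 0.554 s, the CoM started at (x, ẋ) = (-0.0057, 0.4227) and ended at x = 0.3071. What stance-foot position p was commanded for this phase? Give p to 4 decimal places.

ωT = 3.0167·0.554 = 1.671252; cosh(ωT) = 2.753417, sinh(ωT) = 2.565405
x(T) = p + (x₀−p)·cosh(ωT) + (ẋ₀/ω)·sinh(ωT) ⇒ p·(1 − cosh) = x(T) − x₀·cosh − (ẋ₀/ω)·sinh
numerator   = 0.3071 − (-0.0057)·2.753417 − (0.4227/3.0167)·2.565405 = -0.036670
denominator = 1 − 2.753417 = -1.753417
p = -0.036670 / -1.753417 = 0.0209

p = 0.0209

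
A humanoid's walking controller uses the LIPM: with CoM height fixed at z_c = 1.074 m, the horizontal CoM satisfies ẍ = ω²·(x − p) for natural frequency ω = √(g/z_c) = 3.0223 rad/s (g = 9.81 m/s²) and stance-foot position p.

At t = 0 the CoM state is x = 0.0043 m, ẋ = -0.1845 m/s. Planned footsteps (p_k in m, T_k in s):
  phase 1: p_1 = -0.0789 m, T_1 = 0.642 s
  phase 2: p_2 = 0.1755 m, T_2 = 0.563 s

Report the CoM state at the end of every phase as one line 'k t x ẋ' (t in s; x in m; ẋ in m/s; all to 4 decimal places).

1 0.6420 0.0086 0.2017
2 1.2050 -0.1205 -0.7656

phase 1: p=-0.0789, T=0.642, ωT=1.940317, cosh=3.552306, sinh=3.408648; start (x,ẋ)=(0.004300, -0.184500) → end (x,ẋ)=(0.008567, 0.201722)
phase 2: p=0.1755, T=0.563, ωT=1.701555, cosh=2.832433, sinh=2.650033; start (x,ẋ)=(0.008567, 0.201722) → end (x,ẋ)=(-0.120452, -0.765636)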